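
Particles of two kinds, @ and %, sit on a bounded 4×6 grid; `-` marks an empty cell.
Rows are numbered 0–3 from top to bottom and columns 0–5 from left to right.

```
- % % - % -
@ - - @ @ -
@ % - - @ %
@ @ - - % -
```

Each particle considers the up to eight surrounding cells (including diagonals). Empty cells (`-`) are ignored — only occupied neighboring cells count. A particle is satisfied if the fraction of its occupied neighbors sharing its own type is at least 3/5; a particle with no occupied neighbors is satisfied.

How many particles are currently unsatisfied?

10

(0,1)% 1/2 ✗
(0,2)% 1/2 ✗
(0,4)% 0/2 ✗
(1,0)@ 1/3 ✗
(1,3)@ 2/4 ✗
(1,4)@ 2/4 ✗
(2,0)@ 3/4 ✓
(2,1)% 0/4 ✗
(2,4)@ 2/4 ✗
(2,5)% 1/3 ✗
(3,0)@ 2/3 ✓
(3,1)@ 2/3 ✓
(3,4)% 1/2 ✗
Unsatisfied: (0,1), (0,2), (0,4), (1,0), (1,3), (1,4), (2,1), (2,4), (2,5), (3,4) — 10 in total.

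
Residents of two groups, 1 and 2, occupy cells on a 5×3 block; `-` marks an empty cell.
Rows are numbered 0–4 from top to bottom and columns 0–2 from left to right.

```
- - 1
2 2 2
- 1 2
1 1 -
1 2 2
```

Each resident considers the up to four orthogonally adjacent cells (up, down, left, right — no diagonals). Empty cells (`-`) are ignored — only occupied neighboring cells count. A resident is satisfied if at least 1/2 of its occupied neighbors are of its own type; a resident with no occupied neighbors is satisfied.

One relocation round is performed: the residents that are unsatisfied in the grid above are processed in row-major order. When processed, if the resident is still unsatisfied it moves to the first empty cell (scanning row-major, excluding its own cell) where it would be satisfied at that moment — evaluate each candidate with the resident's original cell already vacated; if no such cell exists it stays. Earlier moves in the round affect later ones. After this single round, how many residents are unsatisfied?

Initially unsatisfied (in order): (0,2), (2,1), (4,1).
  (0,2) → (2,0).
  (2,1): now satisfied by earlier moves; stays.
  (4,1) → (0,0).
Resulting grid:
2 - -
2 2 2
1 1 2
1 1 -
1 - 2
All satisfied now.

0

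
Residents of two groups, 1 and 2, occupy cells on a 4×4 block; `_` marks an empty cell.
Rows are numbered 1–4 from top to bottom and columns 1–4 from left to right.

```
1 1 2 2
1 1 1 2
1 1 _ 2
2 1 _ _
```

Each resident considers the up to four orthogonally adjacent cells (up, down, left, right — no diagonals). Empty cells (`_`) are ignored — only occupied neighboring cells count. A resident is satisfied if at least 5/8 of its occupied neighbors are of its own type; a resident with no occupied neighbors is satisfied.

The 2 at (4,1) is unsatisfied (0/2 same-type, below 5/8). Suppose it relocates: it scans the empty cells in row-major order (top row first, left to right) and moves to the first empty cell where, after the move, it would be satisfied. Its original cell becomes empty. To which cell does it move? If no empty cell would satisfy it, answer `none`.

(4,4)

Vacating (4,1). Empty cells in order:
  (3,3): 1/3 same-type → still unsatisfied.
  (4,3): 0/1 same-type → still unsatisfied.
  (4,4): 1/1 same-type → satisfied — stop here.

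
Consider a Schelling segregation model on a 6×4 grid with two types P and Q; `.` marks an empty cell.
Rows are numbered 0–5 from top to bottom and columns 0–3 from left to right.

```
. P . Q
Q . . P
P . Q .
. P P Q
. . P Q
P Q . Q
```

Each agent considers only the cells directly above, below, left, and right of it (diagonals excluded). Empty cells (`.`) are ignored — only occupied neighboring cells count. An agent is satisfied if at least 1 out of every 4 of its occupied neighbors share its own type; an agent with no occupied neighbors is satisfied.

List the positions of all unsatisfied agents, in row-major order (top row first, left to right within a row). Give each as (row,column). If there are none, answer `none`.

(0,1)P 0/0 ok
(0,3)Q 0/1 unhappy
(1,0)Q 0/1 unhappy
(1,3)P 0/1 unhappy
(2,0)P 0/1 unhappy
(2,2)Q 0/1 unhappy
(3,1)P 1/1 ok
(3,2)P 2/4 ok
(3,3)Q 1/2 ok
(4,2)P 1/2 ok
(4,3)Q 2/3 ok
(5,0)P 0/1 unhappy
(5,1)Q 0/1 unhappy
(5,3)Q 1/1 ok

(0,3), (1,0), (1,3), (2,0), (2,2), (5,0), (5,1)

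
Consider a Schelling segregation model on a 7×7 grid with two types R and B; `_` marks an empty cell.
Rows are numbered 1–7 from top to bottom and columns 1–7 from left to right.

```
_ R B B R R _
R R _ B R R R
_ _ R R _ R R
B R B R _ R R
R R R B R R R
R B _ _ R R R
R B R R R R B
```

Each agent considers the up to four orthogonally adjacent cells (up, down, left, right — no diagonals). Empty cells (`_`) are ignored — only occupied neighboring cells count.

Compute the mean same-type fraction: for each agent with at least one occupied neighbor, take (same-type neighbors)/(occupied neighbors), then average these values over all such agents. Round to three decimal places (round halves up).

Row 1: (1,2)R 1/2 · (1,3)B 1/2 · (1,4)B 2/3 · (1,5)R 2/3 · (1,6)R 2/2
Row 2: (2,1)R 1/1 · (2,2)R 2/2 · (2,4)B 1/3 · (2,5)R 2/3 · (2,6)R 4/4 · (2,7)R 2/2
Row 3: (3,3)R 1/2 · (3,4)R 2/3 · (3,6)R 3/3 · (3,7)R 3/3
Row 4: (4,1)B 0/2 · (4,2)R 1/3 · (4,3)B 0/4 · (4,4)R 1/3 · (4,6)R 3/3 · (4,7)R 3/3
Row 5: (5,1)R 2/3 · (5,2)R 3/4 · (5,3)R 1/3 · (5,4)B 0/3 · (5,5)R 2/3 · (5,6)R 4/4 · (5,7)R 3/3
Row 6: (6,1)R 2/3 · (6,2)B 1/3 · (6,5)R 3/3 · (6,6)R 4/4 · (6,7)R 2/3
Row 7: (7,1)R 1/2 · (7,2)B 1/3 · (7,3)R 1/2 · (7,4)R 2/2 · (7,5)R 3/3 · (7,6)R 2/3 · (7,7)B 0/2
Sum over 40 agents: 1/2 + 1/2 + 2/3 + 2/3 + 2/2 + 1/1 + 2/2 + 1/3 + 2/3 + 4/4 + 2/2 + 1/2 + 2/3 + 3/3 + 3/3 + 0/2 + 1/3 + 0/4 + 1/3 + 3/3 + 3/3 + 2/3 + 3/4 + 1/3 + 0/3 + 2/3 + 4/4 + 3/3 + 2/3 + 1/3 + 3/3 + 4/4 + 2/3 + 1/2 + 1/3 + 1/2 + 2/2 + 3/3 + 2/3 + 0/2 = 105/4; mean = 105/4 ÷ 40 = 21/32 = 0.65625 → 0.656.

0.656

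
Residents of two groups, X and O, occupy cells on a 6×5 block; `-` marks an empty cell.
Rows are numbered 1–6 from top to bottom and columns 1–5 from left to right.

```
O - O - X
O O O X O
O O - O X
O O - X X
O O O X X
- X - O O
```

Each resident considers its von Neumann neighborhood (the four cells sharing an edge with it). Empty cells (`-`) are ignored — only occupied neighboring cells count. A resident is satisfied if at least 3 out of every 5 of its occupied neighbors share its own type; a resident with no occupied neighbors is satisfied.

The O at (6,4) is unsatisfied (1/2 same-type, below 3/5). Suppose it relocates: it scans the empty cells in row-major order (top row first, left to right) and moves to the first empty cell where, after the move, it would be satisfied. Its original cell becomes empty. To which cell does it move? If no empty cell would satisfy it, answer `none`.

(1,2)

Vacating (6,4). Empty cells in order:
  (1,2): 3/3 same-type → satisfied — stop here.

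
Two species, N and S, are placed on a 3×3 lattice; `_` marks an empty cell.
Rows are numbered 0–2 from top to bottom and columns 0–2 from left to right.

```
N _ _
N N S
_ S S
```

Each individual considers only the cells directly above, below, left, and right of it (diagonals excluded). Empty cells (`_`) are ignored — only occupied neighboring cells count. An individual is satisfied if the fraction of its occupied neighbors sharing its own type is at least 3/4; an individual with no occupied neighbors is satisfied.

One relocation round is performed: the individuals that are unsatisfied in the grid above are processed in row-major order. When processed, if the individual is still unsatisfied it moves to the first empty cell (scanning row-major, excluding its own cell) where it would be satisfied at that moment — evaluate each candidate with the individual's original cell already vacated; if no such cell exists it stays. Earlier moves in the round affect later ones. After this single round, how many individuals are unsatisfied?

0

Initially unsatisfied (in order): (1,1), (1,2), (2,1).
  (1,1) → (0,1).
  (1,2): now satisfied by earlier moves; stays.
  (2,1): now satisfied by earlier moves; stays.
Resulting grid:
N N _
N _ S
_ S S
All satisfied now.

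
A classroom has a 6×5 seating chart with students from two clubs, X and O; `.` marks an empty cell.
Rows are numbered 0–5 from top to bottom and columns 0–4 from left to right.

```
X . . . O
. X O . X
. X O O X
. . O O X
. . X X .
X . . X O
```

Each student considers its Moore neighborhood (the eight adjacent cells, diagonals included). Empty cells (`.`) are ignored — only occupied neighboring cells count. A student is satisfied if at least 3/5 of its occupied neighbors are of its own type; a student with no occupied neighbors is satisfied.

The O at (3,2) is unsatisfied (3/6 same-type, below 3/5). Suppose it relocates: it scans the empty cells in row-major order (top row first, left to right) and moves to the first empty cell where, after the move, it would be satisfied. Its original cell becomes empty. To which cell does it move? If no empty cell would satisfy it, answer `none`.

(0,3)

Vacating (3,2). Empty cells in order:
  (0,1): 1/3 same-type → still unsatisfied.
  (0,2): 1/2 same-type → still unsatisfied.
  (0,3): 2/3 same-type → satisfied — stop here.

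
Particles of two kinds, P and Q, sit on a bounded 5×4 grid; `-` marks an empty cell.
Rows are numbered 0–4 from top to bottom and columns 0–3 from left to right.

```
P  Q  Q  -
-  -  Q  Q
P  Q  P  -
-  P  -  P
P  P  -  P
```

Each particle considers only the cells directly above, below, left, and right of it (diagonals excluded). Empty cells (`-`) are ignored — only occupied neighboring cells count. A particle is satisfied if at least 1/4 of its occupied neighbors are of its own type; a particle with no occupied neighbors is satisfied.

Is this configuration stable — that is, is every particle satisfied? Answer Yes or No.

Row 0: (0,0)P 0/1 not · (0,1)Q 1/2 satisfied · (0,2)Q 2/2 satisfied
Row 1: (1,2)Q 2/3 satisfied · (1,3)Q 1/1 satisfied
Row 2: (2,0)P 0/1 not · (2,1)Q 0/3 not · (2,2)P 0/2 not
Row 3: (3,1)P 1/2 satisfied · (3,3)P 1/1 satisfied
Row 4: (4,0)P 1/1 satisfied · (4,1)P 2/2 satisfied · (4,3)P 1/1 satisfied
For instance (0,0) has only 0/1 same-type neighbors, below 1/4.

No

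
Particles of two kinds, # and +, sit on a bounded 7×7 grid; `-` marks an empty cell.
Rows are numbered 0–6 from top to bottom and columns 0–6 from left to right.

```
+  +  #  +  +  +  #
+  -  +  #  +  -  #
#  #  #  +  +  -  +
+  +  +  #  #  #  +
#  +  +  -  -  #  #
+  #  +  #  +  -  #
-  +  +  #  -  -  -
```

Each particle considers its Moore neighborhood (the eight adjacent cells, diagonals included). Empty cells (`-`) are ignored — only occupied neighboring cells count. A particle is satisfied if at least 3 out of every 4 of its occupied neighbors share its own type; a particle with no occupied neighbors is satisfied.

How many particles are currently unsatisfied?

(0,0)+ 2/2 satisfied
(0,1)+ 3/4 satisfied
(0,2)# 1/4 not
(0,3)+ 3/5 not
(0,4)+ 3/4 satisfied
(0,5)+ 2/4 not
(0,6)# 1/2 not
(1,0)+ 2/4 not
(1,2)+ 3/7 not
(1,3)# 2/8 not
(1,4)+ 5/6 satisfied
(1,6)# 1/3 not
(2,0)# 1/4 not
(2,1)# 2/7 not
(2,2)# 3/7 not
(2,3)+ 4/8 not
(2,4)+ 2/6 not
(2,6)+ 1/3 not
(3,0)+ 2/5 not
(3,1)+ 4/8 not
(3,2)+ 4/7 not
(3,3)# 2/6 not
(3,4)# 3/5 not
(3,5)# 3/6 not
(3,6)+ 1/4 not
(4,0)# 1/5 not
(4,1)+ 6/8 satisfied
(4,2)+ 4/7 not
(4,5)# 4/6 not
(4,6)# 3/4 satisfied
(5,0)+ 2/4 not
(5,1)# 1/7 not
(5,2)+ 4/7 not
(5,3)# 1/5 not
(5,4)+ 0/3 not
(5,6)# 2/2 satisfied
(6,1)+ 3/4 satisfied
(6,2)+ 2/5 not
(6,3)# 1/4 not
Unsatisfied: (0,2), (0,3), (0,5), (0,6), (1,0), (1,2), (1,3), (1,6), (2,0), (2,1), (2,2), (2,3), (2,4), (2,6), (3,0), (3,1), (3,2), (3,3), (3,4), (3,5), (3,6), (4,0), (4,2), (4,5), (5,0), (5,1), (5,2), (5,3), (5,4), (6,2), (6,3) — 31 in total.

31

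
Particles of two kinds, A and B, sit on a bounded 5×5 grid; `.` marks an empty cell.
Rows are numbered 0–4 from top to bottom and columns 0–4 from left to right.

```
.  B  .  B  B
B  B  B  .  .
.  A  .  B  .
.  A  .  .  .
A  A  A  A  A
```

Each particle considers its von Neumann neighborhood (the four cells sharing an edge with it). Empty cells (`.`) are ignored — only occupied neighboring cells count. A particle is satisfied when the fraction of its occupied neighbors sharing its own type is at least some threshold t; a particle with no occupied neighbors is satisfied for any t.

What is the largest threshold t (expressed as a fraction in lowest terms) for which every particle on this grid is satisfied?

1/2

Row 0: (0,1)B 1/1 · (0,3)B 1/1 · (0,4)B 1/1
Row 1: (1,0)B 1/1 · (1,1)B 3/4 · (1,2)B 1/1
Row 2: (2,1)A 1/2 · (2,3)B — no occupied neighbors
Row 3: (3,1)A 2/2
Row 4: (4,0)A 1/1 · (4,1)A 3/3 · (4,2)A 2/2 · (4,3)A 2/2 · (4,4)A 1/1
The smallest same-type fraction is 1/2 at (2,1), which reduces to 1/2. Any threshold above that leaves this particle unsatisfied.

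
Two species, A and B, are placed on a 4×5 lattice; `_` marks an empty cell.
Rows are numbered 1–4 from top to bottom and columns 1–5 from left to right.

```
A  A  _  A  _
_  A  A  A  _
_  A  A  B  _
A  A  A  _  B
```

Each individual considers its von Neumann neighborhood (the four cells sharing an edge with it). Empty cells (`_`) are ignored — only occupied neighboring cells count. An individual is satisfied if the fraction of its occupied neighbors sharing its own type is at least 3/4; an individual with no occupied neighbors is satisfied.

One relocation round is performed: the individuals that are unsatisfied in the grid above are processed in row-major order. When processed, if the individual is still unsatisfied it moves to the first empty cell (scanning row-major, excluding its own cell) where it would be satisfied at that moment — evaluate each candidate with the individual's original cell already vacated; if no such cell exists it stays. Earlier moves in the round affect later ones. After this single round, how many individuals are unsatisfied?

Initially unsatisfied (in order): (2,4), (3,4).
  (2,4) → (1,3).
  (3,4) → (2,5).
Resulting grid:
A A A A _
_ A A _ B
_ A A _ _
A A A _ B
All satisfied now.

0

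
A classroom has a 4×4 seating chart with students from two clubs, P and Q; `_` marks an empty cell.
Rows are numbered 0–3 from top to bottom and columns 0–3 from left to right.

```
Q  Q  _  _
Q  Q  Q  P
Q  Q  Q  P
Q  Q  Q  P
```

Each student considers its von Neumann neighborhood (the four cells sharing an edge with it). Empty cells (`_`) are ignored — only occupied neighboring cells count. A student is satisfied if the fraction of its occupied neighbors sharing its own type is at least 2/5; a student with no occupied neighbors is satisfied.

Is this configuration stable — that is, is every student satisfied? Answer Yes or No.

Yes

(0,0)Q 2/2 ✓
(0,1)Q 2/2 ✓
(1,0)Q 3/3 ✓
(1,1)Q 4/4 ✓
(1,2)Q 2/3 ✓
(1,3)P 1/2 ✓
(2,0)Q 3/3 ✓
(2,1)Q 4/4 ✓
(2,2)Q 3/4 ✓
(2,3)P 2/3 ✓
(3,0)Q 2/2 ✓
(3,1)Q 3/3 ✓
(3,2)Q 2/3 ✓
(3,3)P 1/2 ✓
All meet the threshold, so the configuration is stable.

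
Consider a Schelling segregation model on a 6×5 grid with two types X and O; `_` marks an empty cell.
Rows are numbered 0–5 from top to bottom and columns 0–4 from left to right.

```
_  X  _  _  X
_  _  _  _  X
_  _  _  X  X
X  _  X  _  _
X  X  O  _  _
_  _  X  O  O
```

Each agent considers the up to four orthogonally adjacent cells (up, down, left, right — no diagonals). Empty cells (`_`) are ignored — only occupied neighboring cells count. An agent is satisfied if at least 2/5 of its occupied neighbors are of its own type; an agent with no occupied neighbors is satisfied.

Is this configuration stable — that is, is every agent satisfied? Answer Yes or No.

Row 0: (0,1)X 0/0 ok · (0,4)X 1/1 ok
Row 1: (1,4)X 2/2 ok
Row 2: (2,3)X 1/1 ok · (2,4)X 2/2 ok
Row 3: (3,0)X 1/1 ok · (3,2)X 0/1 unhappy
Row 4: (4,0)X 2/2 ok · (4,1)X 1/2 ok · (4,2)O 0/3 unhappy
Row 5: (5,2)X 0/2 unhappy · (5,3)O 1/2 ok · (5,4)O 1/1 ok
For instance (3,2) has only 0/1 same-type neighbors, below 2/5.

No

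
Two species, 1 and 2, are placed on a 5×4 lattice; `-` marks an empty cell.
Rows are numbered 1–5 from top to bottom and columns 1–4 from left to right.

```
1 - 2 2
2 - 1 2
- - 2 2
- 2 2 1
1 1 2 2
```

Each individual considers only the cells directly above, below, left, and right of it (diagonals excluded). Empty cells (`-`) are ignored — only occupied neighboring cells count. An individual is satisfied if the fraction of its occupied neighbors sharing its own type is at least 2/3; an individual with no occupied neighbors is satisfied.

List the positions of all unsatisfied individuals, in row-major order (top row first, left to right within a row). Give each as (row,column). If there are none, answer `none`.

(1,1)1 0/1 unhappy
(1,3)2 1/2 unhappy
(1,4)2 2/2 ok
(2,1)2 0/1 unhappy
(2,3)1 0/3 unhappy
(2,4)2 2/3 ok
(3,3)2 2/3 ok
(3,4)2 2/3 ok
(4,2)2 1/2 unhappy
(4,3)2 3/4 ok
(4,4)1 0/3 unhappy
(5,1)1 1/1 ok
(5,2)1 1/3 unhappy
(5,3)2 2/3 ok
(5,4)2 1/2 unhappy

(1,1), (1,3), (2,1), (2,3), (4,2), (4,4), (5,2), (5,4)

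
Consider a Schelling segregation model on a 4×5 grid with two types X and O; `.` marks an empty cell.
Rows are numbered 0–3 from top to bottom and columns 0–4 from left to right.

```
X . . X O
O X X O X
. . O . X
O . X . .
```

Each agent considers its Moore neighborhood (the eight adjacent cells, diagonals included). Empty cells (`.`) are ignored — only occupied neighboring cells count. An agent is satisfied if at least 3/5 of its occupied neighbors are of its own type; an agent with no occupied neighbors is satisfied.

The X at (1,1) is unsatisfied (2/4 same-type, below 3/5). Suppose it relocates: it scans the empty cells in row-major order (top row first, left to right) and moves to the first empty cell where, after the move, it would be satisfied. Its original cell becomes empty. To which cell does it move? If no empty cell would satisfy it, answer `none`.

(0,1)

Vacating (1,1). Empty cells in order:
  (0,1): 2/3 same-type → satisfied — stop here.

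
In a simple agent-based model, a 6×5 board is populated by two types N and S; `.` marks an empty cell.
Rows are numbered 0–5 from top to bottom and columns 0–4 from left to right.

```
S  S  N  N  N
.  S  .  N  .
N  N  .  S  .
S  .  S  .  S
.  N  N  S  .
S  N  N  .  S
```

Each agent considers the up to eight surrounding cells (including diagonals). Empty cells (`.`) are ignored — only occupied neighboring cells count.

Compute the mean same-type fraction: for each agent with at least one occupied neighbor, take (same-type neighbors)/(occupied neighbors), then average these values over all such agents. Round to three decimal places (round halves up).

(0,0)S 2/2
(0,1)S 2/3
(0,2)N 2/4
(0,3)N 3/3
(0,4)N 2/2
(1,1)S 2/5
(1,3)N 3/4
(2,0)N 1/3
(2,1)N 1/4
(2,3)S 2/3
(3,0)S 0/3
(3,2)S 2/5
(3,4)S 2/2
(4,1)N 3/6
(4,2)N 3/5
(4,3)S 3/5
(5,0)S 0/2
(5,1)N 3/4
(5,2)N 3/4
(5,4)S 1/1
Sum over 20 agents: 2/2 + 2/3 + 2/4 + 3/3 + 2/2 + 2/5 + 3/4 + 1/3 + 1/4 + 2/3 + 0/3 + 2/5 + 2/2 + 3/6 + 3/5 + 3/5 + 0/2 + 3/4 + 3/4 + 1/1 = 73/6; mean = 73/6 ÷ 20 = 73/120 = 0.608333… → 0.608.

0.608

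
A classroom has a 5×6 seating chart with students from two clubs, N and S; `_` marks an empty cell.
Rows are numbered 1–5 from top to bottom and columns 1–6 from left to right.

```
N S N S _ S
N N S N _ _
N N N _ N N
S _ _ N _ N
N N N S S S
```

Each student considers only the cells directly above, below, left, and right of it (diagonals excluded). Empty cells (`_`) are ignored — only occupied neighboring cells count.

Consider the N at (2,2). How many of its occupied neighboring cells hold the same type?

Occupied neighbors of (2,2): (1,2)=S, (3,2)=N, (2,1)=N, (2,3)=S.
Same type (N): 2 of 4.

2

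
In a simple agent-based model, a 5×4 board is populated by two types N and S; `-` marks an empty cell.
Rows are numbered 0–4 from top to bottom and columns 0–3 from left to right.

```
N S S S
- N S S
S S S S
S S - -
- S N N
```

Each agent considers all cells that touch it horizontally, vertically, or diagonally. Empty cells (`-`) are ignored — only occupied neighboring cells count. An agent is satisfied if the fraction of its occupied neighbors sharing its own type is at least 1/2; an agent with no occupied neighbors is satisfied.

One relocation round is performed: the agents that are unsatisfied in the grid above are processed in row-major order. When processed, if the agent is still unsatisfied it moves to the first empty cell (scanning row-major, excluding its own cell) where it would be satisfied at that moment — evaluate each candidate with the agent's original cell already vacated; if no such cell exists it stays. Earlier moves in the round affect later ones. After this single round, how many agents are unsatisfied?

Initially unsatisfied (in order): (1,1), (4,2).
  (1,1) → (3,3).
  (4,2): now satisfied by earlier moves; stays.
Resulting grid:
N S S S
- - S S
S S S S
S S - N
- S N N
Unsatisfied now: (0,0).

1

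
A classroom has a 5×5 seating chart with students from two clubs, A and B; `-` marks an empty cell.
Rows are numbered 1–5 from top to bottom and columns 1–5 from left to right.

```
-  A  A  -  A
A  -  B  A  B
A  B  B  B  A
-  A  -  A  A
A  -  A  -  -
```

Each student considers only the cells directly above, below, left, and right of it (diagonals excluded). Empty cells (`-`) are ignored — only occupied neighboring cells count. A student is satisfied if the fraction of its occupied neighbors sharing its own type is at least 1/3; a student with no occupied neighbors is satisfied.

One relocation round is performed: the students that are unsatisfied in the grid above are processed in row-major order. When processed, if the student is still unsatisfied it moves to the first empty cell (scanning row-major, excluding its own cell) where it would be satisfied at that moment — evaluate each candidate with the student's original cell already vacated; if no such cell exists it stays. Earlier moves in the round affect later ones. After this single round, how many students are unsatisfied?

Initially unsatisfied (in order): (1,5), (2,4), (2,5), (3,4), (4,2).
  (1,5) → (1,1).
  (2,4) → (1,4).
  (2,5) → (2,2).
  (3,4): now satisfied by earlier moves; stays.
  (4,2) → (1,5).
Resulting grid:
A A A A A
A B B - -
A B B B A
- - - A A
A - A - -
All satisfied now.

0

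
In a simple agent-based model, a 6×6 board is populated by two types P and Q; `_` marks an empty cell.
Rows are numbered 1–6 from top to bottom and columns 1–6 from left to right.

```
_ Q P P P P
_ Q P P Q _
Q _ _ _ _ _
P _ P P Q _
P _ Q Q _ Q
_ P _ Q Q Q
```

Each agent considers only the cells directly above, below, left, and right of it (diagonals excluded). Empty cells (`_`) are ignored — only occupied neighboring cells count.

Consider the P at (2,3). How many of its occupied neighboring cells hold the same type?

Occupied neighbors of (2,3): (1,3)=P, (2,2)=Q, (2,4)=P.
Same type (P): 2 of 3.

2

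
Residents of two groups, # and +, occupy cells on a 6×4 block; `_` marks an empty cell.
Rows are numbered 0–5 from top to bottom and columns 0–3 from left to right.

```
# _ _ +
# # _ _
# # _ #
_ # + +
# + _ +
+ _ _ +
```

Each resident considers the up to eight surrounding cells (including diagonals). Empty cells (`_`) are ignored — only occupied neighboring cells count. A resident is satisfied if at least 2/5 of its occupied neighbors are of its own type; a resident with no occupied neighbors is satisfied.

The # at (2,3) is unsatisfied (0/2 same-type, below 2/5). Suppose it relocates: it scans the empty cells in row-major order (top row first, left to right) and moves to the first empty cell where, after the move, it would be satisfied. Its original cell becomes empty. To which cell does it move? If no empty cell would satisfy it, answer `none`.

(0,1)

Vacating (2,3). Empty cells in order:
  (0,1): 3/3 same-type → satisfied — stop here.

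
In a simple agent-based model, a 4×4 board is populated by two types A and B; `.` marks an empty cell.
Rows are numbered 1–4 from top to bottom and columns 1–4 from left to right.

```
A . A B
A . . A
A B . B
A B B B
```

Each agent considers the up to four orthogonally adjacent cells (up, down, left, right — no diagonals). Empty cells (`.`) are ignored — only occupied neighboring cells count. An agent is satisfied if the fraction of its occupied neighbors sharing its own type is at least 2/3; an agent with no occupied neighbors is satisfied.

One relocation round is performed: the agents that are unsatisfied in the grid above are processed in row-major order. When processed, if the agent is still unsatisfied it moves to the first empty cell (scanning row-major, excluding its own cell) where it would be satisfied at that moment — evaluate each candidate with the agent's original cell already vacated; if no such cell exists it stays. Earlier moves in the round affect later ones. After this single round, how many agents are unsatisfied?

Initially unsatisfied (in order): (1,3), (1,4), (2,4), (3,2), (3,4), (4,1).
  (1,3) → (1,2).
  (1,4) → (3,3).
  (2,4) → (1,3).
  (3,2): now satisfied by earlier moves; stays.
  (3,4): now satisfied by earlier moves; stays.
  (4,1) → (1,4).
Resulting grid:
A A A A
A . . .
A B B B
. B B B
Unsatisfied now: (3,1).

1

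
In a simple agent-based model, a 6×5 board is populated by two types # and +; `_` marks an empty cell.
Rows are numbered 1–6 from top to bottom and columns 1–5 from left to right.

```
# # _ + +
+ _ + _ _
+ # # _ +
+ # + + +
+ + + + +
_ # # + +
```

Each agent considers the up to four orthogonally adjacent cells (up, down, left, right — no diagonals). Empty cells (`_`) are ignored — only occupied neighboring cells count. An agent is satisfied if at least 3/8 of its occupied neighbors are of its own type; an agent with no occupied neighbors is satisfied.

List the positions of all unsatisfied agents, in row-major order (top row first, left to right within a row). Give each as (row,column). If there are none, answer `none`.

(2,3), (3,3), (4,2), (6,3)

Row 1: (1,1)# 1/2 ✓ · (1,2)# 1/1 ✓ · (1,4)+ 1/1 ✓ · (1,5)+ 1/1 ✓
Row 2: (2,1)+ 1/2 ✓ · (2,3)+ 0/1 ✗
Row 3: (3,1)+ 2/3 ✓ · (3,2)# 2/3 ✓ · (3,3)# 1/3 ✗ · (3,5)+ 1/1 ✓
Row 4: (4,1)+ 2/3 ✓ · (4,2)# 1/4 ✗ · (4,3)+ 2/4 ✓ · (4,4)+ 3/3 ✓ · (4,5)+ 3/3 ✓
Row 5: (5,1)+ 2/2 ✓ · (5,2)+ 2/4 ✓ · (5,3)+ 3/4 ✓ · (5,4)+ 4/4 ✓ · (5,5)+ 3/3 ✓
Row 6: (6,2)# 1/2 ✓ · (6,3)# 1/3 ✗ · (6,4)+ 2/3 ✓ · (6,5)+ 2/2 ✓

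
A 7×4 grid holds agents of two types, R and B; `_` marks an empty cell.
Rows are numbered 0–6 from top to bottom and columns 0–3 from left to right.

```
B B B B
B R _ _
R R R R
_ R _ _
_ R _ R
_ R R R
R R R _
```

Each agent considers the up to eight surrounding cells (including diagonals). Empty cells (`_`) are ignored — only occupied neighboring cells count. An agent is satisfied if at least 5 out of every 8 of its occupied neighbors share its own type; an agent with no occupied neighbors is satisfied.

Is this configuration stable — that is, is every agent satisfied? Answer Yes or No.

Row 0: (0,0)B 2/3 ✓ · (0,1)B 3/4 ✓ · (0,2)B 2/3 ✓ · (0,3)B 1/1 ✓
Row 1: (1,0)B 2/5 ✗ · (1,1)R 3/7 ✗
Row 2: (2,0)R 3/4 ✓ · (2,1)R 4/5 ✓ · (2,2)R 4/4 ✓ · (2,3)R 1/1 ✓
Row 3: (3,1)R 4/4 ✓
Row 4: (4,1)R 3/3 ✓ · (4,3)R 2/2 ✓
Row 5: (5,1)R 5/5 ✓ · (5,2)R 6/6 ✓ · (5,3)R 3/3 ✓
Row 6: (6,0)R 2/2 ✓ · (6,1)R 4/4 ✓ · (6,2)R 4/4 ✓
For instance (1,0) has only 2/5 same-type neighbors, below 5/8.

No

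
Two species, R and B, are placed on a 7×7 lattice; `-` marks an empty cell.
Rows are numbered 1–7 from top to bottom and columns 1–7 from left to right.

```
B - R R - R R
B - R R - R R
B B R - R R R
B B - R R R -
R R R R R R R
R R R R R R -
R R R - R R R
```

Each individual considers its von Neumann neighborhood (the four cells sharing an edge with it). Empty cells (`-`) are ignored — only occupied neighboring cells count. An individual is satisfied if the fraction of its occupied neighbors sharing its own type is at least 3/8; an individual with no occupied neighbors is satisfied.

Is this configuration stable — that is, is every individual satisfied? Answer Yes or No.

Yes

Row 1: (1,1)B 1/1 ok · (1,3)R 2/2 ok · (1,4)R 2/2 ok · (1,6)R 2/2 ok · (1,7)R 2/2 ok
Row 2: (2,1)B 2/2 ok · (2,3)R 3/3 ok · (2,4)R 2/2 ok · (2,6)R 3/3 ok · (2,7)R 3/3 ok
Row 3: (3,1)B 3/3 ok · (3,2)B 2/3 ok · (3,3)R 1/2 ok · (3,5)R 2/2 ok · (3,6)R 4/4 ok · (3,7)R 2/2 ok
Row 4: (4,1)B 2/3 ok · (4,2)B 2/3 ok · (4,4)R 2/2 ok · (4,5)R 4/4 ok · (4,6)R 3/3 ok
Row 5: (5,1)R 2/3 ok · (5,2)R 3/4 ok · (5,3)R 3/3 ok · (5,4)R 4/4 ok · (5,5)R 4/4 ok · (5,6)R 4/4 ok · (5,7)R 1/1 ok
Row 6: (6,1)R 3/3 ok · (6,2)R 4/4 ok · (6,3)R 4/4 ok · (6,4)R 3/3 ok · (6,5)R 4/4 ok · (6,6)R 3/3 ok
Row 7: (7,1)R 2/2 ok · (7,2)R 3/3 ok · (7,3)R 2/2 ok · (7,5)R 2/2 ok · (7,6)R 3/3 ok · (7,7)R 1/1 ok
All meet the threshold, so the configuration is stable.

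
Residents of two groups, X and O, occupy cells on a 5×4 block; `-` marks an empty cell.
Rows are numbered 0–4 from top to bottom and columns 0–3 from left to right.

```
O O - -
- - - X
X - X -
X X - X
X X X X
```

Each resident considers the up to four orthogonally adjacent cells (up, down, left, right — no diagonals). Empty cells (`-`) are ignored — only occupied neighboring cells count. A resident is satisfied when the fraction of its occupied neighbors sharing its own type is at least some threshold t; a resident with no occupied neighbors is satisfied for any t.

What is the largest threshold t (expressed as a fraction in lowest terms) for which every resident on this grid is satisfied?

1/1

(0,0)O 1/1
(0,1)O 1/1
(1,3)X — no occupied neighbors
(2,0)X 1/1
(2,2)X — no occupied neighbors
(3,0)X 3/3
(3,1)X 2/2
(3,3)X 1/1
(4,0)X 2/2
(4,1)X 3/3
(4,2)X 2/2
(4,3)X 2/2
The smallest same-type fraction is 1/1 at (0,0), which reduces to 1/1. Any threshold above that leaves this resident unsatisfied.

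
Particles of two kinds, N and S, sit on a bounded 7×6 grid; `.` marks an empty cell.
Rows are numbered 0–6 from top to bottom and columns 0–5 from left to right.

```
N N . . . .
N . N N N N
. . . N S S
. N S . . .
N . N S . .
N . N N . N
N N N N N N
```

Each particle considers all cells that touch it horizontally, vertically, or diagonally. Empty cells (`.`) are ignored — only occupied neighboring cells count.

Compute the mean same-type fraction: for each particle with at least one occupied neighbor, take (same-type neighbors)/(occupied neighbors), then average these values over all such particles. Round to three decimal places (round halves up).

0.770

Row 0: (0,0)N 2/2 · (0,1)N 3/3
Row 1: (1,0)N 2/2 · (1,2)N 3/3 · (1,3)N 3/4 · (1,4)N 3/5 · (1,5)N 1/3
Row 2: (2,3)N 3/5 · (2,4)S 1/5 · (2,5)S 1/3
Row 3: (3,1)N 2/3 · (3,2)S 1/4
Row 4: (4,0)N 2/2 · (4,2)N 3/5 · (4,3)S 1/4
Row 5: (5,0)N 3/3 · (5,2)N 5/6 · (5,3)N 5/6 · (5,5)N 2/2
Row 6: (6,0)N 2/2 · (6,1)N 4/4 · (6,2)N 4/4 · (6,3)N 4/4 · (6,4)N 4/4 · (6,5)N 2/2
Sum over 25 particles: 2/2 + 3/3 + 2/2 + 3/3 + 3/4 + 3/5 + 1/3 + 3/5 + 1/5 + 1/3 + 2/3 + 1/4 + 2/2 + 3/5 + 1/4 + 3/3 + 5/6 + 5/6 + 2/2 + 2/2 + 4/4 + 4/4 + 4/4 + 4/4 + 2/2 = 77/4; mean = 77/4 ÷ 25 = 77/100 = 0.77 → 0.770.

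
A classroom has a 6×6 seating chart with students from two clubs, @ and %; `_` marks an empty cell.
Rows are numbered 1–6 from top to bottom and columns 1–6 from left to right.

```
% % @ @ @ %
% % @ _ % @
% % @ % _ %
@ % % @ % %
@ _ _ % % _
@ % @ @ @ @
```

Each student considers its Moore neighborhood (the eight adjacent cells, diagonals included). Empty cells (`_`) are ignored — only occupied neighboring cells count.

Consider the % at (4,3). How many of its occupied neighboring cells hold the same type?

Occupied neighbors of (4,3): (3,2)=%, (3,3)=@, (3,4)=%, (4,2)=%, (4,4)=@, (5,4)=%.
Same type (%): 4 of 6.

4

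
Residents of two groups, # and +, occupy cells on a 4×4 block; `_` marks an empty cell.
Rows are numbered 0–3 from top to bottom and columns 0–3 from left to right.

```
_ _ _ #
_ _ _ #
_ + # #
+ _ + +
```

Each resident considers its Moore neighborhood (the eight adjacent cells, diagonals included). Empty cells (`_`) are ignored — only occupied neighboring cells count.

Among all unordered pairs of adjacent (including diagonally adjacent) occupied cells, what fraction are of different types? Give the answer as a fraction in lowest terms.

Scan each occupied cell's neighbors to the right and below (and the two forward diagonals) so each pair is counted once.
Row 0: #(0,3)–#(1,3)=  → 0/1 unlike.
Row 1: #(1,3)–#(2,3)= #(1,3)–#(2,2)=  → 0/2 unlike.
Row 2: +(2,1)–#(2,2)≠ +(2,1)–+(3,2)= +(2,1)–+(3,0)= #(2,2)–#(2,3)= #(2,2)–+(3,2)≠ #(2,2)–+(3,3)≠ #(2,3)–+(3,3)≠ #(2,3)–+(3,2)≠  → 5/8 unlike.
Row 3: +(3,2)–+(3,3)=  → 0/1 unlike.
Total adjacent occupied pairs: 12; unlike-type pairs: 5.
5/12 is already in lowest terms.

5/12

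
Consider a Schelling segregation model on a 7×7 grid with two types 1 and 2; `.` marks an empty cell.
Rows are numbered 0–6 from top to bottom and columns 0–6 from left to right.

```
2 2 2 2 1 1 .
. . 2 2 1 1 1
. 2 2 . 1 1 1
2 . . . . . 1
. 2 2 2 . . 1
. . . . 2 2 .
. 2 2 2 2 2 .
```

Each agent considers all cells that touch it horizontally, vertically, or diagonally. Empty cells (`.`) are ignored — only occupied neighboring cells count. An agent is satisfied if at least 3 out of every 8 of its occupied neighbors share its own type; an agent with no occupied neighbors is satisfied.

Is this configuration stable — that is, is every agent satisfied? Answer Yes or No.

Row 0: (0,0)2 1/1 ok · (0,1)2 3/3 ok · (0,2)2 4/4 ok · (0,3)2 3/5 ok · (0,4)1 3/5 ok · (0,5)1 4/4 ok
Row 1: (1,2)2 6/6 ok · (1,3)2 4/7 ok · (1,4)1 5/7 ok · (1,5)1 7/7 ok · (1,6)1 4/4 ok
Row 2: (2,1)2 3/3 ok · (2,2)2 3/3 ok · (2,4)1 3/4 ok · (2,5)1 6/6 ok · (2,6)1 4/4 ok
Row 3: (3,0)2 2/2 ok · (3,6)1 3/3 ok
Row 4: (4,1)2 2/2 ok · (4,2)2 2/2 ok · (4,3)2 2/2 ok · (4,6)1 1/2 ok
Row 5: (5,4)2 5/5 ok · (5,5)2 3/4 ok
Row 6: (6,1)2 1/1 ok · (6,2)2 2/2 ok · (6,3)2 3/3 ok · (6,4)2 4/4 ok · (6,5)2 3/3 ok
All meet the threshold, so the configuration is stable.

Yes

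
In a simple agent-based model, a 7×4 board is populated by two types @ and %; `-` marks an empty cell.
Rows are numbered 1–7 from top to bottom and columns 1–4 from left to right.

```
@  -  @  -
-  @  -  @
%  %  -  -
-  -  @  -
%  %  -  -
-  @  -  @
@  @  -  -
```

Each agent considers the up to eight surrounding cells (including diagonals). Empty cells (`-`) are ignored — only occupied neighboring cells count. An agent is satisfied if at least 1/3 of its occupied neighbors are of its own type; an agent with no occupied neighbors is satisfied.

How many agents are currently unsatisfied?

1

Row 1: (1,1)@ 1/1 ✓ · (1,3)@ 2/2 ✓
Row 2: (2,2)@ 2/4 ✓ · (2,4)@ 1/1 ✓
Row 3: (3,1)% 1/2 ✓ · (3,2)% 1/3 ✓
Row 4: (4,3)@ 0/2 ✗
Row 5: (5,1)% 1/2 ✓ · (5,2)% 1/3 ✓
Row 6: (6,2)@ 2/4 ✓ · (6,4)@ 0/0 ✓
Row 7: (7,1)@ 2/2 ✓ · (7,2)@ 2/2 ✓
Unsatisfied: (4,3) — 1 in total.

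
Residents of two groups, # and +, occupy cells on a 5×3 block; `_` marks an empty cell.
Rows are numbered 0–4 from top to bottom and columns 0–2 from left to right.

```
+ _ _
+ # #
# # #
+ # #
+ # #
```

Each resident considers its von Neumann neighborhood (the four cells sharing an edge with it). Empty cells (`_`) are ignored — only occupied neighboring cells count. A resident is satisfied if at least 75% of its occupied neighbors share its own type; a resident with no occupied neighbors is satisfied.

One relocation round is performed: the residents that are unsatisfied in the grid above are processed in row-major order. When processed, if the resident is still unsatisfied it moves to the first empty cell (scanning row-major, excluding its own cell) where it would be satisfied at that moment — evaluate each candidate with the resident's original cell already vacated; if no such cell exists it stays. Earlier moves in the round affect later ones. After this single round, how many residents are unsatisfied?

5

Initially unsatisfied (in order): (1,0), (1,1), (2,0), (3,0), (4,0), (4,1).
  (1,0): no empty cell satisfies it; stays.
  (1,1) → (0,2).
  (2,0): no empty cell satisfies it; stays.
  (3,0): no empty cell satisfies it; stays.
  (4,0): no empty cell satisfies it; stays.
  (4,1): no empty cell satisfies it; stays.
Resulting grid:
+ _ #
+ _ #
# # #
+ # #
+ # #
Unsatisfied now: (1,0), (2,0), (3,0), (4,0), (4,1).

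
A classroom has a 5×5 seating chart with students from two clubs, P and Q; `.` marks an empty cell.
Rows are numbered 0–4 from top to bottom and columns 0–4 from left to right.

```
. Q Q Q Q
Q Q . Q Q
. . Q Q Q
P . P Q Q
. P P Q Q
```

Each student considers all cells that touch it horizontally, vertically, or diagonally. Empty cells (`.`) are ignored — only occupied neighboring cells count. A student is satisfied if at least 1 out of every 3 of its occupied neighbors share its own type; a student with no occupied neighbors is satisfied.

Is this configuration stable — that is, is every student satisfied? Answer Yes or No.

Yes

Row 0: (0,1)Q 3/3 satisfied · (0,2)Q 4/4 satisfied · (0,3)Q 4/4 satisfied · (0,4)Q 3/3 satisfied
Row 1: (1,0)Q 2/2 satisfied · (1,1)Q 4/4 satisfied · (1,3)Q 7/7 satisfied · (1,4)Q 5/5 satisfied
Row 2: (2,2)Q 4/5 satisfied · (2,3)Q 6/7 satisfied · (2,4)Q 5/5 satisfied
Row 3: (3,0)P 1/1 satisfied · (3,2)P 2/6 satisfied · (3,3)Q 6/8 satisfied · (3,4)Q 5/5 satisfied
Row 4: (4,1)P 3/3 satisfied · (4,2)P 2/4 satisfied · (4,3)Q 3/5 satisfied · (4,4)Q 3/3 satisfied
All meet the threshold, so the configuration is stable.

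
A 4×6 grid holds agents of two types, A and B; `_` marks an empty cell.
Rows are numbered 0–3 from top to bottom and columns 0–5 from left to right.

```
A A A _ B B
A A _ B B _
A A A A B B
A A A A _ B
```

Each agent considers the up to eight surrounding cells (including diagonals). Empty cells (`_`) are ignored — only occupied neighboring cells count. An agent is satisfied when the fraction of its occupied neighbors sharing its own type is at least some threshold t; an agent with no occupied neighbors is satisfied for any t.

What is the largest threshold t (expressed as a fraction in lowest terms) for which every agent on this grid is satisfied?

1/2

(0,0)A 3/3
(0,1)A 4/4
(0,2)A 2/3
(0,4)B 3/3
(0,5)B 2/2
(1,0)A 5/5
(1,1)A 7/7
(1,3)B 3/6
(1,4)B 5/6
(2,0)A 5/5
(2,1)A 7/7
(2,2)A 6/7
(2,3)A 3/6
(2,4)B 4/6
(2,5)B 3/3
(3,0)A 3/3
(3,1)A 5/5
(3,2)A 5/5
(3,3)A 3/4
(3,5)B 2/2
The smallest same-type fraction is 3/6 at (1,3), which reduces to 1/2. Any threshold above that leaves this agent unsatisfied.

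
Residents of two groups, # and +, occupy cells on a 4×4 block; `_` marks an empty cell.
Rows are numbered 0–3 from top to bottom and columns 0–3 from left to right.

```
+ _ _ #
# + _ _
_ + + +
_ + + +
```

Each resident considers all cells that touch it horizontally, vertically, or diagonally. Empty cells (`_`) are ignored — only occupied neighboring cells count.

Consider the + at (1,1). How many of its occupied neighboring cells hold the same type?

3

Occupied neighbors of (1,1): (0,0)=+, (1,0)=#, (2,1)=+, (2,2)=+.
Same type (+): 3 of 4.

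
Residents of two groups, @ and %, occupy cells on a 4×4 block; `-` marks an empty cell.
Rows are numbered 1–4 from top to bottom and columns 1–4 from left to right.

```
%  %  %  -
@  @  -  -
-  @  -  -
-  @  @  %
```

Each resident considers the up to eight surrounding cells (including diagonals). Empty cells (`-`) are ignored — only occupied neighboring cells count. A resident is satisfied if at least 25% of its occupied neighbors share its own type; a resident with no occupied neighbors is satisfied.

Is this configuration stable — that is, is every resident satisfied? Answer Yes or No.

No

(1,1)% 1/3 satisfied
(1,2)% 2/4 satisfied
(1,3)% 1/2 satisfied
(2,1)@ 2/4 satisfied
(2,2)@ 2/5 satisfied
(3,2)@ 4/4 satisfied
(4,2)@ 2/2 satisfied
(4,3)@ 2/3 satisfied
(4,4)% 0/1 not
For instance (4,4) has only 0/1 same-type neighbors, below 1/4.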